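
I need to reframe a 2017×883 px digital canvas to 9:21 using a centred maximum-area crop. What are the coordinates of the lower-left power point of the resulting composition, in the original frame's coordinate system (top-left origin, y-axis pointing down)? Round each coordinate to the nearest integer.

2017/883 > 9/21, so the 9:21 crop keeps the full height 883 and trims width to 883 × 9/21 = 378.43 px.
Left offset = (2017 − 378.43)/2 = 819.29 px; top offset = 0.
Lower-left is one-third across and two-thirds down within the crop:
x = 819.29 + 1 × 378.43/3 ≈ 945; y = 0.00 + 2 × 883.00/3 ≈ 589.

x = 945 px, y = 589 px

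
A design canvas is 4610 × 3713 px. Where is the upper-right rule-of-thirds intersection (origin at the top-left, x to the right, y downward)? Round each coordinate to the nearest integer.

The upper-right point sits two-thirds of the way across and one-third of the way down.
x = 2 × 4610/3 ≈ 3073; y = 1 × 3713/3 ≈ 1238.

(3073, 1238)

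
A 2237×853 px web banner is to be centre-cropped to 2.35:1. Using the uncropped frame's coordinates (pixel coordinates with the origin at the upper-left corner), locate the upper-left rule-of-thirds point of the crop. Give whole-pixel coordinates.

x = 784 px, y = 284 px

2237/853 > 2.35/1, so the 2.35:1 crop keeps the full height 853 and trims width to 853 × 2.35/1 = 2004.55 px.
Left offset = (2237 − 2004.55)/2 = 116.22 px; top offset = 0.
Upper-left is one-third across and one-third down within the crop:
x = 116.22 + 1 × 2004.55/3 ≈ 784; y = 0.00 + 1 × 853.00/3 ≈ 284.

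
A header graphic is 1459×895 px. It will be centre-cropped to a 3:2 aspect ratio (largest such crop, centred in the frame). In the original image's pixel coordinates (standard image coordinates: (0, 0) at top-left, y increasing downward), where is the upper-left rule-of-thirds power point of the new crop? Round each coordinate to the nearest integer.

x = 506 px, y = 298 px

1459/895 > 3/2, so the 3:2 crop keeps the full height 895 and trims width to 895 × 3/2 = 1342.50 px.
Left offset = (1459 − 1342.50)/2 = 58.25 px; top offset = 0.
Upper-left is one-third across and one-third down within the crop:
x = 58.25 + 1 × 1342.50/3 ≈ 506; y = 0.00 + 1 × 895.00/3 ≈ 298.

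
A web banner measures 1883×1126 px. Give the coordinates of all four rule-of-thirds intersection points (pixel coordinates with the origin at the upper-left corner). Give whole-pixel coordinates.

One third of 1883 is 627.67; one third of 1126 is 375.33.
Vertical third lines at x = 628 and x = 1255; horizontal third lines at y = 375 and y = 751.

(628, 375), (1255, 375), (628, 751), (1255, 751)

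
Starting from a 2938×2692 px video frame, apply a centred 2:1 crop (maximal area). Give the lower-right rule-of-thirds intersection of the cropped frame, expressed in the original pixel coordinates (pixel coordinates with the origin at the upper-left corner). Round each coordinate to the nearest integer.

x = 1959 px, y = 1591 px

2938/2692 < 2/1, so the 2:1 crop keeps the full width 2938 and trims height to 2938 × 1/2 = 1469.00 px.
Top offset = (2692 − 1469.00)/2 = 611.50 px; left offset = 0.
Lower-right is two-thirds across and two-thirds down within the crop:
x = 0.00 + 2 × 2938.00/3 ≈ 1959; y = 611.50 + 2 × 1469.00/3 ≈ 1591.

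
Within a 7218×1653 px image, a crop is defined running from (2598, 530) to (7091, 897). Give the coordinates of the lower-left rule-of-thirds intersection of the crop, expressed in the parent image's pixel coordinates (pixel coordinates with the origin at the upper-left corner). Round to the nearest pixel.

Crop width = 7091 − 2598 = 4493 px; one third is 1497.67 px.
Crop height = 897 − 530 = 367 px; one third is 122.33 px.
The lower-left point is one-third across and two-thirds down within the crop:
x = 2598 + 1 × 1497.67 ≈ 4096; y = 530 + 2 × 122.33 ≈ 775.

(4096, 775)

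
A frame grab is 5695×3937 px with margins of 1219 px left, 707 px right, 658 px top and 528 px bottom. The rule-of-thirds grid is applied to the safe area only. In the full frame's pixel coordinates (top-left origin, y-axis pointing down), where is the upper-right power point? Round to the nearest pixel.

Content width = 5695 − 1219 − 707 = 3769 px; content height = 3937 − 658 − 528 = 2751 px.
Upper-right is two-thirds across and one-third down within the safe area.
x = 1219 + 2 × 3769/3 = 1219 + 2512.67 ≈ 3732
y = 658 + 1 × 2751/3 = 658 + 917.00 ≈ 1575

x = 3732 px, y = 1575 px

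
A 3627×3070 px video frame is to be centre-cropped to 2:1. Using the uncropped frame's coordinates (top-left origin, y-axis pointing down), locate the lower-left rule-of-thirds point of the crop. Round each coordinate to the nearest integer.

(1209, 1837)

3627/3070 < 2/1, so the 2:1 crop keeps the full width 3627 and trims height to 3627 × 1/2 = 1813.50 px.
Top offset = (3070 − 1813.50)/2 = 628.25 px; left offset = 0.
Lower-left is one-third across and two-thirds down within the crop:
x = 0.00 + 1 × 3627.00/3 ≈ 1209; y = 628.25 + 2 × 1813.50/3 ≈ 1837.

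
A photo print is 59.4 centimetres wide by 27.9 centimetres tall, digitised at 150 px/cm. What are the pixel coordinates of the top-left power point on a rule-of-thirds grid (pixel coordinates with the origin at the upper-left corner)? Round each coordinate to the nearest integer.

(2970, 1395)

In pixels the canvas is 59.4 × 150 = 8910 wide and 27.9 × 150 = 4185 tall.
The top-left point is one-third across and one-third down:
x = 1 × 8910/3 ≈ 2970; y = 1 × 4185/3 ≈ 1395.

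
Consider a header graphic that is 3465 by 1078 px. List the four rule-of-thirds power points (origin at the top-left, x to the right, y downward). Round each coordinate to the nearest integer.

One third of 3465 is 1155; one third of 1078 is 359.33.
Vertical third lines at x = 1155 and x = 2310; horizontal third lines at y = 359 and y = 719.

(1155, 359), (2310, 359), (1155, 719), (2310, 719)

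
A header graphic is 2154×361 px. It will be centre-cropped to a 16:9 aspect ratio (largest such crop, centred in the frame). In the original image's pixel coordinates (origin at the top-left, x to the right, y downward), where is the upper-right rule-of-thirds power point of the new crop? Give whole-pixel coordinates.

(1184, 120)

2154/361 > 16/9, so the 16:9 crop keeps the full height 361 and trims width to 361 × 16/9 = 641.78 px.
Left offset = (2154 − 641.78)/2 = 756.11 px; top offset = 0.
Upper-right is two-thirds across and one-third down within the crop:
x = 756.11 + 2 × 641.78/3 ≈ 1184; y = 0.00 + 1 × 361.00/3 ≈ 120.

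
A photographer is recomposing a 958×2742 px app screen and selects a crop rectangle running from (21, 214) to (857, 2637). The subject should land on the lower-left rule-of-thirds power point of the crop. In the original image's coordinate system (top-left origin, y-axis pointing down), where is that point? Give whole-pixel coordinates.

Crop width = 857 − 21 = 836 px; one third is 278.67 px.
Crop height = 2637 − 214 = 2423 px; one third is 807.67 px.
The lower-left point is one-third across and two-thirds down within the crop:
x = 21 + 1 × 278.67 ≈ 300; y = 214 + 2 × 807.67 ≈ 1829.

x = 300 px, y = 1829 px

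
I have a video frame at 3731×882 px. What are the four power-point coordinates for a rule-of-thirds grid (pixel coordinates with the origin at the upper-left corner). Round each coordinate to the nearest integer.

One third of 3731 is 1243.67; one third of 882 is 294.
Vertical third lines at x = 1244 and x = 2487; horizontal third lines at y = 294 and y = 588.

(1244, 294), (2487, 294), (1244, 588), (2487, 588)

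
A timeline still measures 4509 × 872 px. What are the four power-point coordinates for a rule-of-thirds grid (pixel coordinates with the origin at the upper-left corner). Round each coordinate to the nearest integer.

(1503, 291), (3006, 291), (1503, 581), (3006, 581)

One third of 4509 is 1503; one third of 872 is 290.67.
Vertical third lines at x = 1503 and x = 3006; horizontal third lines at y = 291 and y = 581.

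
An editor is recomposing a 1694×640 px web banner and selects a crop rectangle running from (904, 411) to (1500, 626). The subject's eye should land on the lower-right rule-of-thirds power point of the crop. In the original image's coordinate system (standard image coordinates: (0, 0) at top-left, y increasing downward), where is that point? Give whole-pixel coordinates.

Crop width = 1500 − 904 = 596 px; one third is 198.67 px.
Crop height = 626 − 411 = 215 px; one third is 71.67 px.
The lower-right point is two-thirds across and two-thirds down within the crop:
x = 904 + 2 × 198.67 ≈ 1301; y = 411 + 2 × 71.67 ≈ 554.

(1301, 554)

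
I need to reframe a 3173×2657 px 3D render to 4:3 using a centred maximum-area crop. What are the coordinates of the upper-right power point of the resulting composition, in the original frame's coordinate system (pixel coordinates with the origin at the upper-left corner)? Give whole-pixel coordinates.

3173/2657 < 4/3, so the 4:3 crop keeps the full width 3173 and trims height to 3173 × 3/4 = 2379.75 px.
Top offset = (2657 − 2379.75)/2 = 138.62 px; left offset = 0.
Upper-right is two-thirds across and one-third down within the crop:
x = 0.00 + 2 × 3173.00/3 ≈ 2115; y = 138.62 + 1 × 2379.75/3 ≈ 932.

(2115, 932)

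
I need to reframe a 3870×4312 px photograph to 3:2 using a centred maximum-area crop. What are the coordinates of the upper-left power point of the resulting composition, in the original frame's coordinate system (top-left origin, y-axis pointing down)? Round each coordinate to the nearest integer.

3870/4312 < 3/2, so the 3:2 crop keeps the full width 3870 and trims height to 3870 × 2/3 = 2580.00 px.
Top offset = (4312 − 2580.00)/2 = 866.00 px; left offset = 0.
Upper-left is one-third across and one-third down within the crop:
x = 0.00 + 1 × 3870.00/3 ≈ 1290; y = 866.00 + 1 × 2580.00/3 ≈ 1726.

(1290, 1726)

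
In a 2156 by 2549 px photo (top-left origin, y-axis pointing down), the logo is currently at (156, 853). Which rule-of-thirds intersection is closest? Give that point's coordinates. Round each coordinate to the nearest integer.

Third lines: x ∈ {719, 1437}, y ∈ {850, 1699}.
156 is closer to x = 719; 853 is closer to y = 850.
So the nearest intersection is the upper-left power point.

x = 719 px, y = 850 px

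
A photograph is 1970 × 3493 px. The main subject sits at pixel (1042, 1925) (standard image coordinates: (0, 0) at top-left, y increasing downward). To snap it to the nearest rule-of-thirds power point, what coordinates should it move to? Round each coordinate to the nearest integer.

Third lines: x ∈ {657, 1313}, y ∈ {1164, 2329}.
1042 is closer to x = 1313; 1925 is closer to y = 2329.
So the nearest intersection is the lower-right power point.

(1313, 2329)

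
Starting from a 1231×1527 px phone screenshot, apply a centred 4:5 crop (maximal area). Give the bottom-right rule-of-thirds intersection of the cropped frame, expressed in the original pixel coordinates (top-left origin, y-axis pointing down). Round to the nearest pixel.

x = 819 px, y = 1018 px

1231/1527 > 4/5, so the 4:5 crop keeps the full height 1527 and trims width to 1527 × 4/5 = 1221.60 px.
Left offset = (1231 − 1221.60)/2 = 4.70 px; top offset = 0.
Bottom-right is two-thirds across and two-thirds down within the crop:
x = 4.70 + 2 × 1221.60/3 ≈ 819; y = 0.00 + 2 × 1527.00/3 ≈ 1018.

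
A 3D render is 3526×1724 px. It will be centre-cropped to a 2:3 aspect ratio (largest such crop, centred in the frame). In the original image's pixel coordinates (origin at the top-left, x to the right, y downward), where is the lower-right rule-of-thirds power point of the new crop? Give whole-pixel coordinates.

x = 1955 px, y = 1149 px

3526/1724 > 2/3, so the 2:3 crop keeps the full height 1724 and trims width to 1724 × 2/3 = 1149.33 px.
Left offset = (3526 − 1149.33)/2 = 1188.33 px; top offset = 0.
Lower-right is two-thirds across and two-thirds down within the crop:
x = 1188.33 + 2 × 1149.33/3 ≈ 1955; y = 0.00 + 2 × 1724.00/3 ≈ 1149.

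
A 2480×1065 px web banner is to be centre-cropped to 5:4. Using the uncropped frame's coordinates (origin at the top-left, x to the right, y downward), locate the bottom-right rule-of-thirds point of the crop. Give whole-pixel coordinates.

x = 1462 px, y = 710 px

2480/1065 > 5/4, so the 5:4 crop keeps the full height 1065 and trims width to 1065 × 5/4 = 1331.25 px.
Left offset = (2480 − 1331.25)/2 = 574.38 px; top offset = 0.
Bottom-right is two-thirds across and two-thirds down within the crop:
x = 574.38 + 2 × 1331.25/3 ≈ 1462; y = 0.00 + 2 × 1065.00/3 ≈ 710.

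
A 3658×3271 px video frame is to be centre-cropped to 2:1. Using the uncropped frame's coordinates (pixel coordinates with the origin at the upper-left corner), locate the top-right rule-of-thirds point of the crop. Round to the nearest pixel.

(2439, 1331)

3658/3271 < 2/1, so the 2:1 crop keeps the full width 3658 and trims height to 3658 × 1/2 = 1829.00 px.
Top offset = (3271 − 1829.00)/2 = 721.00 px; left offset = 0.
Top-right is two-thirds across and one-third down within the crop:
x = 0.00 + 2 × 3658.00/3 ≈ 2439; y = 721.00 + 1 × 1829.00/3 ≈ 1331.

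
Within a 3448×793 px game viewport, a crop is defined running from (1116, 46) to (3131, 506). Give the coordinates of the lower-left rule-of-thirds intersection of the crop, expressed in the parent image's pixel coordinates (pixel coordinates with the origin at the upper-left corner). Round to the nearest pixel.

(1788, 353)

Crop width = 3131 − 1116 = 2015 px; one third is 671.67 px.
Crop height = 506 − 46 = 460 px; one third is 153.33 px.
The lower-left point is one-third across and two-thirds down within the crop:
x = 1116 + 1 × 671.67 ≈ 1788; y = 46 + 2 × 153.33 ≈ 353.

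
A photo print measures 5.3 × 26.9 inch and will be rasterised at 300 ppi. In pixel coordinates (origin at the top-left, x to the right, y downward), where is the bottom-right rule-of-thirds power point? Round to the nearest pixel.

(1060, 5380)

In pixels the canvas is 5.3 × 300 = 1590 wide and 26.9 × 300 = 8070 tall.
The bottom-right point is two-thirds across and two-thirds down:
x = 2 × 1590/3 ≈ 1060; y = 2 × 8070/3 ≈ 5380.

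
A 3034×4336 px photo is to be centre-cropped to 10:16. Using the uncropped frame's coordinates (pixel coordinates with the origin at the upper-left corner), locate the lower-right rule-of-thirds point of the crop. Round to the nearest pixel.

(1969, 2891)

3034/4336 > 10/16, so the 10:16 crop keeps the full height 4336 and trims width to 4336 × 10/16 = 2710.00 px.
Left offset = (3034 − 2710.00)/2 = 162.00 px; top offset = 0.
Lower-right is two-thirds across and two-thirds down within the crop:
x = 162.00 + 2 × 2710.00/3 ≈ 1969; y = 0.00 + 2 × 4336.00/3 ≈ 2891.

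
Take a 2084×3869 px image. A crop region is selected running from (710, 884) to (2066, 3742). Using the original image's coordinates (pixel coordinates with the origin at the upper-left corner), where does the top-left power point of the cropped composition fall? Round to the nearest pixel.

Crop width = 2066 − 710 = 1356 px; one third is 452.00 px.
Crop height = 3742 − 884 = 2858 px; one third is 952.67 px.
The top-left point is one-third across and one-third down within the crop:
x = 710 + 1 × 452.00 ≈ 1162; y = 884 + 1 × 952.67 ≈ 1837.

x = 1162 px, y = 1837 px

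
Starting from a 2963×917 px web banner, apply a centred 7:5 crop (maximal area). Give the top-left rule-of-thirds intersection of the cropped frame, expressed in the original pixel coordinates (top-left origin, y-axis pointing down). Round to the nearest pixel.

2963/917 > 7/5, so the 7:5 crop keeps the full height 917 and trims width to 917 × 7/5 = 1283.80 px.
Left offset = (2963 − 1283.80)/2 = 839.60 px; top offset = 0.
Top-left is one-third across and one-third down within the crop:
x = 839.60 + 1 × 1283.80/3 ≈ 1268; y = 0.00 + 1 × 917.00/3 ≈ 306.

x = 1268 px, y = 306 px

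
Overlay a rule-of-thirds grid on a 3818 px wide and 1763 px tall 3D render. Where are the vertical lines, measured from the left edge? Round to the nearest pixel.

x = 1273 px and x = 2545 px

3818 / 3 = 1272.67, so the vertical lines sit at one and two thirds of 3818.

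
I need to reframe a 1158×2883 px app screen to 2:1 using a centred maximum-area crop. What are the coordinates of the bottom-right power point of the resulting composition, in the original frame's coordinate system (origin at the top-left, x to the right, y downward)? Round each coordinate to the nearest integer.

(772, 1538)

1158/2883 < 2/1, so the 2:1 crop keeps the full width 1158 and trims height to 1158 × 1/2 = 579.00 px.
Top offset = (2883 − 579.00)/2 = 1152.00 px; left offset = 0.
Bottom-right is two-thirds across and two-thirds down within the crop:
x = 0.00 + 2 × 1158.00/3 ≈ 772; y = 1152.00 + 2 × 579.00/3 ≈ 1538.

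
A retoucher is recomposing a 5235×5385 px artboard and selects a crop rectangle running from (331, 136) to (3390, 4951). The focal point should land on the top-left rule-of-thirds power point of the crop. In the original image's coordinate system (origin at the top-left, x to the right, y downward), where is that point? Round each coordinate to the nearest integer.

Crop width = 3390 − 331 = 3059 px; one third is 1019.67 px.
Crop height = 4951 − 136 = 4815 px; one third is 1605.00 px.
The top-left point is one-third across and one-third down within the crop:
x = 331 + 1 × 1019.67 ≈ 1351; y = 136 + 1 × 1605.00 ≈ 1741.

(1351, 1741)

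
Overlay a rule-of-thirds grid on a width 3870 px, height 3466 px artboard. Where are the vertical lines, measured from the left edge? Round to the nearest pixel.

1290 px and 2580 px

3870 / 3 = 1290, so the vertical lines sit at one and two thirds of 3870.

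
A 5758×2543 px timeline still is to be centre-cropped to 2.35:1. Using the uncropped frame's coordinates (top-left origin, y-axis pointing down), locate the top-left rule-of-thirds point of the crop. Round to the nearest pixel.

(1919, 863)

5758/2543 < 2.35/1, so the 2.35:1 crop keeps the full width 5758 and trims height to 5758 × 1/2.35 = 2450.21 px.
Top offset = (2543 − 2450.21)/2 = 46.39 px; left offset = 0.
Top-left is one-third across and one-third down within the crop:
x = 0.00 + 1 × 5758.00/3 ≈ 1919; y = 46.39 + 1 × 2450.21/3 ≈ 863.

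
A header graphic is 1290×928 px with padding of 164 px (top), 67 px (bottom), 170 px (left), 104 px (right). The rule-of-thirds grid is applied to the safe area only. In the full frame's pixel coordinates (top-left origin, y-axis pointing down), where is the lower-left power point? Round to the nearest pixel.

(509, 629)

Content width = 1290 − 170 − 104 = 1016 px; content height = 928 − 164 − 67 = 697 px.
Lower-left is one-third across and two-thirds down within the safe area.
x = 170 + 1 × 1016/3 = 170 + 338.67 ≈ 509
y = 164 + 2 × 697/3 = 164 + 464.67 ≈ 629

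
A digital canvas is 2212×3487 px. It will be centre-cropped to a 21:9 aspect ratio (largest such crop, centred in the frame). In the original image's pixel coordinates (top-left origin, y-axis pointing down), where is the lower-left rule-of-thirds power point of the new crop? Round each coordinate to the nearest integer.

x = 737 px, y = 1902 px

2212/3487 < 21/9, so the 21:9 crop keeps the full width 2212 and trims height to 2212 × 9/21 = 948.00 px.
Top offset = (3487 − 948.00)/2 = 1269.50 px; left offset = 0.
Lower-left is one-third across and two-thirds down within the crop:
x = 0.00 + 1 × 2212.00/3 ≈ 737; y = 1269.50 + 2 × 948.00/3 ≈ 1902.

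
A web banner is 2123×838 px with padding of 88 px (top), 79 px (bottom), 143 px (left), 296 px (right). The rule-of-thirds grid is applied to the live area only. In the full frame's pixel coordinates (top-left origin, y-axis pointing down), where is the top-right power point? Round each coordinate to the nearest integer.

(1266, 312)

Content width = 2123 − 143 − 296 = 1684 px; content height = 838 − 88 − 79 = 671 px.
Top-right is two-thirds across and one-third down within the live area.
x = 143 + 2 × 1684/3 = 143 + 1122.67 ≈ 1266
y = 88 + 1 × 671/3 = 88 + 223.67 ≈ 312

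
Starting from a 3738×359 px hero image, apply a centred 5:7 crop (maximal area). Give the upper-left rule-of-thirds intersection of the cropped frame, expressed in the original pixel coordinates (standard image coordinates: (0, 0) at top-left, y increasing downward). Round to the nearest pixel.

(1826, 120)

3738/359 > 5/7, so the 5:7 crop keeps the full height 359 and trims width to 359 × 5/7 = 256.43 px.
Left offset = (3738 − 256.43)/2 = 1740.79 px; top offset = 0.
Upper-left is one-third across and one-third down within the crop:
x = 1740.79 + 1 × 256.43/3 ≈ 1826; y = 0.00 + 1 × 359.00/3 ≈ 120.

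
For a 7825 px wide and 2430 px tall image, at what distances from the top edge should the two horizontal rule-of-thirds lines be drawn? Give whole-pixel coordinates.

y = 810 px and y = 1620 px

2430 / 3 = 810, so the horizontal lines sit at one and two thirds of 2430.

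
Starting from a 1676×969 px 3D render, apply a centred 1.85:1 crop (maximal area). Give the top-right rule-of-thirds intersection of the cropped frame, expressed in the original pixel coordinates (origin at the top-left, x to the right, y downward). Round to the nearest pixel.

1676/969 < 1.85/1, so the 1.85:1 crop keeps the full width 1676 and trims height to 1676 × 1/1.85 = 905.95 px.
Top offset = (969 − 905.95)/2 = 31.53 px; left offset = 0.
Top-right is two-thirds across and one-third down within the crop:
x = 0.00 + 2 × 1676.00/3 ≈ 1117; y = 31.53 + 1 × 905.95/3 ≈ 334.

x = 1117 px, y = 334 px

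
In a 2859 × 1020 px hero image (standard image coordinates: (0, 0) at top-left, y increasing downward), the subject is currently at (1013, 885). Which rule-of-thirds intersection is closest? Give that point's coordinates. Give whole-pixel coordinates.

Third lines: x ∈ {953, 1906}, y ∈ {340, 680}.
1013 is closer to x = 953; 885 is closer to y = 680.
So the nearest intersection is the lower-left power point.

(953, 680)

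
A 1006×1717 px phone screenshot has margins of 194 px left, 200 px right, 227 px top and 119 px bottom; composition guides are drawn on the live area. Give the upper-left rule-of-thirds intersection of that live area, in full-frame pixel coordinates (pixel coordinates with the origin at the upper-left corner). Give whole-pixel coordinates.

Content width = 1006 − 194 − 200 = 612 px; content height = 1717 − 227 − 119 = 1371 px.
Upper-left is one-third across and one-third down within the live area.
x = 194 + 1 × 612/3 = 194 + 204.00 ≈ 398
y = 227 + 1 × 1371/3 = 227 + 457.00 ≈ 684

x = 398 px, y = 684 px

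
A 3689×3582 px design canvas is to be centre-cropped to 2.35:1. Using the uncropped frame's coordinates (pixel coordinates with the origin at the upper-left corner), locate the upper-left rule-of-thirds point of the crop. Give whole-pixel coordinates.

3689/3582 < 2.35/1, so the 2.35:1 crop keeps the full width 3689 and trims height to 3689 × 1/2.35 = 1569.79 px.
Top offset = (3582 − 1569.79)/2 = 1006.11 px; left offset = 0.
Upper-left is one-third across and one-third down within the crop:
x = 0.00 + 1 × 3689.00/3 ≈ 1230; y = 1006.11 + 1 × 1569.79/3 ≈ 1529.

(1230, 1529)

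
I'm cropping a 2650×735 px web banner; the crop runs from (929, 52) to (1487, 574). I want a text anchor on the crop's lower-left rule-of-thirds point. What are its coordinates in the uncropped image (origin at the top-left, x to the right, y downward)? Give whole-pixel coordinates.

(1115, 400)

Crop width = 1487 − 929 = 558 px; one third is 186.00 px.
Crop height = 574 − 52 = 522 px; one third is 174.00 px.
The lower-left point is one-third across and two-thirds down within the crop:
x = 929 + 1 × 186.00 ≈ 1115; y = 52 + 2 × 174.00 ≈ 400.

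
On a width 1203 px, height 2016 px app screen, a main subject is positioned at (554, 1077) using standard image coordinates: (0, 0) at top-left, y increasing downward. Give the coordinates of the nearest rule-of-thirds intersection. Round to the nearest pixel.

(401, 1344)

Third lines: x ∈ {401, 802}, y ∈ {672, 1344}.
554 is closer to x = 401; 1077 is closer to y = 1344.
So the nearest intersection is the lower-left power point.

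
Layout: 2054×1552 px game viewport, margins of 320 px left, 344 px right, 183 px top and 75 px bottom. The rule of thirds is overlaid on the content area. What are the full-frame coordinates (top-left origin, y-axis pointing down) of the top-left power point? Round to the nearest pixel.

x = 783 px, y = 614 px

Content width = 2054 − 320 − 344 = 1390 px; content height = 1552 − 183 − 75 = 1294 px.
Top-left is one-third across and one-third down within the content area.
x = 320 + 1 × 1390/3 = 320 + 463.33 ≈ 783
y = 183 + 1 × 1294/3 = 183 + 431.33 ≈ 614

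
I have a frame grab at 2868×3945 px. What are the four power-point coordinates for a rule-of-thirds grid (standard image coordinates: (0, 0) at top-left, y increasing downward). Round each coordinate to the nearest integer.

One third of 2868 is 956; one third of 3945 is 1315.
Vertical third lines at x = 956 and x = 1912; horizontal third lines at y = 1315 and y = 2630.

(956, 1315), (1912, 1315), (956, 2630), (1912, 2630)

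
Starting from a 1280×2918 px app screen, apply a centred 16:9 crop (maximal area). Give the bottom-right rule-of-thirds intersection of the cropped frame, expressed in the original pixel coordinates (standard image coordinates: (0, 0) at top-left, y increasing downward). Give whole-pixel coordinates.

x = 853 px, y = 1579 px

1280/2918 < 16/9, so the 16:9 crop keeps the full width 1280 and trims height to 1280 × 9/16 = 720.00 px.
Top offset = (2918 − 720.00)/2 = 1099.00 px; left offset = 0.
Bottom-right is two-thirds across and two-thirds down within the crop:
x = 0.00 + 2 × 1280.00/3 ≈ 853; y = 1099.00 + 2 × 720.00/3 ≈ 1579.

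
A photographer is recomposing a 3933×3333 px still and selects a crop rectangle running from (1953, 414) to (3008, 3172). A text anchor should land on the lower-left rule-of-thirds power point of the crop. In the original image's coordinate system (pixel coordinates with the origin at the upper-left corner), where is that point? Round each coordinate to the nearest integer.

(2305, 2253)

Crop width = 3008 − 1953 = 1055 px; one third is 351.67 px.
Crop height = 3172 − 414 = 2758 px; one third is 919.33 px.
The lower-left point is one-third across and two-thirds down within the crop:
x = 1953 + 1 × 351.67 ≈ 2305; y = 414 + 2 × 919.33 ≈ 2253.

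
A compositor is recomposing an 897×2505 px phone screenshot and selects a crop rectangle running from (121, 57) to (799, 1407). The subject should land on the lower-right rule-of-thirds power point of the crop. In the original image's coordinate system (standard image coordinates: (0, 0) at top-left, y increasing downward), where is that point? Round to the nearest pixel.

(573, 957)

Crop width = 799 − 121 = 678 px; one third is 226.00 px.
Crop height = 1407 − 57 = 1350 px; one third is 450.00 px.
The lower-right point is two-thirds across and two-thirds down within the crop:
x = 121 + 2 × 226.00 ≈ 573; y = 57 + 2 × 450.00 ≈ 957.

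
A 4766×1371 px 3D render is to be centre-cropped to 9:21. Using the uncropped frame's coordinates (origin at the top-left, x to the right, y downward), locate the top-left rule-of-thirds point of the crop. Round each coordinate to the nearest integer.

4766/1371 > 9/21, so the 9:21 crop keeps the full height 1371 and trims width to 1371 × 9/21 = 587.57 px.
Left offset = (4766 − 587.57)/2 = 2089.21 px; top offset = 0.
Top-left is one-third across and one-third down within the crop:
x = 2089.21 + 1 × 587.57/3 ≈ 2285; y = 0.00 + 1 × 1371.00/3 ≈ 457.

(2285, 457)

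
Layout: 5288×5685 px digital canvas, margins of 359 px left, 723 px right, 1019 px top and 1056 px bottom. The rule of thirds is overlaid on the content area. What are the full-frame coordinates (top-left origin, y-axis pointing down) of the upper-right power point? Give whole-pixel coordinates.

Content width = 5288 − 359 − 723 = 4206 px; content height = 5685 − 1019 − 1056 = 3610 px.
Upper-right is two-thirds across and one-third down within the content area.
x = 359 + 2 × 4206/3 = 359 + 2804.00 ≈ 3163
y = 1019 + 1 × 3610/3 = 1019 + 1203.33 ≈ 2222

(3163, 2222)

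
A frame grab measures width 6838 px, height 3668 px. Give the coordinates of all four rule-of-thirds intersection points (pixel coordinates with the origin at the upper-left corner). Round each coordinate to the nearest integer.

One third of 6838 is 2279.33; one third of 3668 is 1222.67.
Vertical third lines at x = 2279 and x = 4559; horizontal third lines at y = 1223 and y = 2445.

(2279, 1223), (4559, 1223), (2279, 2445), (4559, 2445)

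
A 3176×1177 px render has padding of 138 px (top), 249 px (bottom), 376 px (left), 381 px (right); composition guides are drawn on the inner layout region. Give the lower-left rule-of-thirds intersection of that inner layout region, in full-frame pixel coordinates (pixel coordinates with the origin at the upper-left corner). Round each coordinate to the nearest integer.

Content width = 3176 − 376 − 381 = 2419 px; content height = 1177 − 138 − 249 = 790 px.
Lower-left is one-third across and two-thirds down within the inner layout region.
x = 376 + 1 × 2419/3 = 376 + 806.33 ≈ 1182
y = 138 + 2 × 790/3 = 138 + 526.67 ≈ 665

(1182, 665)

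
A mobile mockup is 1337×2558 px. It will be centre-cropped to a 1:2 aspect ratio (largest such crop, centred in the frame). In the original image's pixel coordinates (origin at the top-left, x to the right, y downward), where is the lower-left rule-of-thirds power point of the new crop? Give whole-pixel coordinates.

1337/2558 > 1/2, so the 1:2 crop keeps the full height 2558 and trims width to 2558 × 1/2 = 1279.00 px.
Left offset = (1337 − 1279.00)/2 = 29.00 px; top offset = 0.
Lower-left is one-third across and two-thirds down within the crop:
x = 29.00 + 1 × 1279.00/3 ≈ 455; y = 0.00 + 2 × 2558.00/3 ≈ 1705.

(455, 1705)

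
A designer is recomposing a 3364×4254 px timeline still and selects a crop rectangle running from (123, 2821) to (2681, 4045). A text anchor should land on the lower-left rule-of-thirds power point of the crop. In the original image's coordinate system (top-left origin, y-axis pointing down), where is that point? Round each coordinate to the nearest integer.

(976, 3637)

Crop width = 2681 − 123 = 2558 px; one third is 852.67 px.
Crop height = 4045 − 2821 = 1224 px; one third is 408.00 px.
The lower-left point is one-third across and two-thirds down within the crop:
x = 123 + 1 × 852.67 ≈ 976; y = 2821 + 2 × 408.00 ≈ 3637.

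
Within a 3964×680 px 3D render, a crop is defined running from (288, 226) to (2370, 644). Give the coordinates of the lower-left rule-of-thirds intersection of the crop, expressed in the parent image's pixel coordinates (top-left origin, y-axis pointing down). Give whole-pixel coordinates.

Crop width = 2370 − 288 = 2082 px; one third is 694.00 px.
Crop height = 644 − 226 = 418 px; one third is 139.33 px.
The lower-left point is one-third across and two-thirds down within the crop:
x = 288 + 1 × 694.00 ≈ 982; y = 226 + 2 × 139.33 ≈ 505.

(982, 505)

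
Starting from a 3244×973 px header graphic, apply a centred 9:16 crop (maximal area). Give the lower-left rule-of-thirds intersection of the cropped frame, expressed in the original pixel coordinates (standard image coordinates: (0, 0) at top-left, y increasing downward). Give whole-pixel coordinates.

(1531, 649)

3244/973 > 9/16, so the 9:16 crop keeps the full height 973 and trims width to 973 × 9/16 = 547.31 px.
Left offset = (3244 − 547.31)/2 = 1348.34 px; top offset = 0.
Lower-left is one-third across and two-thirds down within the crop:
x = 1348.34 + 1 × 547.31/3 ≈ 1531; y = 0.00 + 2 × 973.00/3 ≈ 649.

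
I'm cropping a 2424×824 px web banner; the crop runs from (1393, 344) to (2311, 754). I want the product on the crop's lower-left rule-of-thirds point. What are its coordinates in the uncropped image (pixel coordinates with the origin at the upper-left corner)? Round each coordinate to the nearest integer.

Crop width = 2311 − 1393 = 918 px; one third is 306.00 px.
Crop height = 754 − 344 = 410 px; one third is 136.67 px.
The lower-left point is one-third across and two-thirds down within the crop:
x = 1393 + 1 × 306.00 ≈ 1699; y = 344 + 2 × 136.67 ≈ 617.

(1699, 617)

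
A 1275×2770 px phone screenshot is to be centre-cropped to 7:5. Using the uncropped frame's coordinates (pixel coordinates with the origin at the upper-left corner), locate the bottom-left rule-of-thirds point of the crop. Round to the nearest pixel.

(425, 1537)

1275/2770 < 7/5, so the 7:5 crop keeps the full width 1275 and trims height to 1275 × 5/7 = 910.71 px.
Top offset = (2770 − 910.71)/2 = 929.64 px; left offset = 0.
Bottom-left is one-third across and two-thirds down within the crop:
x = 0.00 + 1 × 1275.00/3 ≈ 425; y = 929.64 + 2 × 910.71/3 ≈ 1537.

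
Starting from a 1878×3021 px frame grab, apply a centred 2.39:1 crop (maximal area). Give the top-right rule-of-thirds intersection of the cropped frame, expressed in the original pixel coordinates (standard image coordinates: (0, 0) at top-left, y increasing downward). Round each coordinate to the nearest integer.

(1252, 1380)

1878/3021 < 2.39/1, so the 2.39:1 crop keeps the full width 1878 and trims height to 1878 × 1/2.39 = 785.77 px.
Top offset = (3021 − 785.77)/2 = 1117.61 px; left offset = 0.
Top-right is two-thirds across and one-third down within the crop:
x = 0.00 + 2 × 1878.00/3 ≈ 1252; y = 1117.61 + 1 × 785.77/3 ≈ 1380.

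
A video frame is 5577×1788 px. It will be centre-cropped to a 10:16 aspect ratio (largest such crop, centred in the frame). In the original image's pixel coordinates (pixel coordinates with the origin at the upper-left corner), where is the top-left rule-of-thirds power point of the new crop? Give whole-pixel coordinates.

(2602, 596)

5577/1788 > 10/16, so the 10:16 crop keeps the full height 1788 and trims width to 1788 × 10/16 = 1117.50 px.
Left offset = (5577 − 1117.50)/2 = 2229.75 px; top offset = 0.
Top-left is one-third across and one-third down within the crop:
x = 2229.75 + 1 × 1117.50/3 ≈ 2602; y = 0.00 + 1 × 1788.00/3 ≈ 596.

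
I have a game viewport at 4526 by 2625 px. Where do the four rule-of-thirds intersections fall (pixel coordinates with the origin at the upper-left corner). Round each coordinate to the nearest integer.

(1509, 875), (3017, 875), (1509, 1750), (3017, 1750)

One third of 4526 is 1508.67; one third of 2625 is 875.
Vertical third lines at x = 1509 and x = 3017; horizontal third lines at y = 875 and y = 1750.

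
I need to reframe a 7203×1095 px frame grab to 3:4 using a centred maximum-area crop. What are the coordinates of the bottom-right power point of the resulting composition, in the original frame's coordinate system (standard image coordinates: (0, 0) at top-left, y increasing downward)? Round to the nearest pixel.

(3738, 730)

7203/1095 > 3/4, so the 3:4 crop keeps the full height 1095 and trims width to 1095 × 3/4 = 821.25 px.
Left offset = (7203 − 821.25)/2 = 3190.88 px; top offset = 0.
Bottom-right is two-thirds across and two-thirds down within the crop:
x = 3190.88 + 2 × 821.25/3 ≈ 3738; y = 0.00 + 2 × 1095.00/3 ≈ 730.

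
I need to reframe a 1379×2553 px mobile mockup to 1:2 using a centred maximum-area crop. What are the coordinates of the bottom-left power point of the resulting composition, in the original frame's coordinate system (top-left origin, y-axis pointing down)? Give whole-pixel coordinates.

x = 477 px, y = 1702 px

1379/2553 > 1/2, so the 1:2 crop keeps the full height 2553 and trims width to 2553 × 1/2 = 1276.50 px.
Left offset = (1379 − 1276.50)/2 = 51.25 px; top offset = 0.
Bottom-left is one-third across and two-thirds down within the crop:
x = 51.25 + 1 × 1276.50/3 ≈ 477; y = 0.00 + 2 × 2553.00/3 ≈ 1702.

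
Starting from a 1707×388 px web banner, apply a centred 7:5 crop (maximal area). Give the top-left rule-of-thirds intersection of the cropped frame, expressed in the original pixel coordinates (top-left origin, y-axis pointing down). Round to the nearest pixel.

x = 763 px, y = 129 px

1707/388 > 7/5, so the 7:5 crop keeps the full height 388 and trims width to 388 × 7/5 = 543.20 px.
Left offset = (1707 − 543.20)/2 = 581.90 px; top offset = 0.
Top-left is one-third across and one-third down within the crop:
x = 581.90 + 1 × 543.20/3 ≈ 763; y = 0.00 + 1 × 388.00/3 ≈ 129.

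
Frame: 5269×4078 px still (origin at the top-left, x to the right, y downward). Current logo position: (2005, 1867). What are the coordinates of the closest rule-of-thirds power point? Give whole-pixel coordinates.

Third lines: x ∈ {1756, 3513}, y ∈ {1359, 2719}.
2005 is closer to x = 1756; 1867 is closer to y = 1359.
So the nearest intersection is the upper-left power point.

(1756, 1359)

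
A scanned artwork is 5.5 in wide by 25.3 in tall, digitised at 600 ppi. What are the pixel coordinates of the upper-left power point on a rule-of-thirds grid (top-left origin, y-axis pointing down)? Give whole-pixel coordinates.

In pixels the canvas is 5.5 × 600 = 3300 wide and 25.3 × 600 = 15180 tall.
The upper-left point is one-third across and one-third down:
x = 1 × 3300/3 ≈ 1100; y = 1 × 15180/3 ≈ 5060.

(1100, 5060)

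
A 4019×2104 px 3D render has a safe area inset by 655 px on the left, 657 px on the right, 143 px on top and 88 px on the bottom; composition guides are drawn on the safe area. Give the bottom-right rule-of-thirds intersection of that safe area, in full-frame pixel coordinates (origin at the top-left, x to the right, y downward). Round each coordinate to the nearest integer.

Content width = 4019 − 655 − 657 = 2707 px; content height = 2104 − 143 − 88 = 1873 px.
Bottom-right is two-thirds across and two-thirds down within the safe area.
x = 655 + 2 × 2707/3 = 655 + 1804.67 ≈ 2460
y = 143 + 2 × 1873/3 = 143 + 1248.67 ≈ 1392

(2460, 1392)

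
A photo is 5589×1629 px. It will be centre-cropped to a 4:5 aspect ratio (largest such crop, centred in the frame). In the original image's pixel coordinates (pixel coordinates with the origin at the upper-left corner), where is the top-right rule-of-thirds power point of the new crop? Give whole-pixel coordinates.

5589/1629 > 4/5, so the 4:5 crop keeps the full height 1629 and trims width to 1629 × 4/5 = 1303.20 px.
Left offset = (5589 − 1303.20)/2 = 2142.90 px; top offset = 0.
Top-right is two-thirds across and one-third down within the crop:
x = 2142.90 + 2 × 1303.20/3 ≈ 3012; y = 0.00 + 1 × 1629.00/3 ≈ 543.

x = 3012 px, y = 543 px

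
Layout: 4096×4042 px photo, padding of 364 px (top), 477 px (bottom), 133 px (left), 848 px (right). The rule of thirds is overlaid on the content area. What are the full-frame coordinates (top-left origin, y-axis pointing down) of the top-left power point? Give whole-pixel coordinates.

Content width = 4096 − 133 − 848 = 3115 px; content height = 4042 − 364 − 477 = 3201 px.
Top-left is one-third across and one-third down within the content area.
x = 133 + 1 × 3115/3 = 133 + 1038.33 ≈ 1171
y = 364 + 1 × 3201/3 = 364 + 1067.00 ≈ 1431

(1171, 1431)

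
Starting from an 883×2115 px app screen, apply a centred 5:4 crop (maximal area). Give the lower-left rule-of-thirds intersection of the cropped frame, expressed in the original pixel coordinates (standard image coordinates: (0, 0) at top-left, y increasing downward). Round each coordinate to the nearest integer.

883/2115 < 5/4, so the 5:4 crop keeps the full width 883 and trims height to 883 × 4/5 = 706.40 px.
Top offset = (2115 − 706.40)/2 = 704.30 px; left offset = 0.
Lower-left is one-third across and two-thirds down within the crop:
x = 0.00 + 1 × 883.00/3 ≈ 294; y = 704.30 + 2 × 706.40/3 ≈ 1175.

x = 294 px, y = 1175 px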